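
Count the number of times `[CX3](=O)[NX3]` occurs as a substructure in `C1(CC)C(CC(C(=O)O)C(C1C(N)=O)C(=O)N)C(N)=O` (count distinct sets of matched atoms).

3

[CX3](=O)[NX3] is the SMARTS for an amide: a carbonyl carbon bonded to a trivalent nitrogen.
The molecule carries 3 separate instances of a primary amide (-C(=O)NH2) meeting every constraint; each maps to a distinct set of atoms, giving 3 matches.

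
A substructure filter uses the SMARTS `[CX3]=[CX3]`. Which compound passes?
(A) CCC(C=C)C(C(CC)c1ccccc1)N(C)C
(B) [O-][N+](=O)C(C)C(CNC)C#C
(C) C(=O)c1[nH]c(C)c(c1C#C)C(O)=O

A

[CX3]=[CX3] describes a non-aromatic C=C double bond between two sp2 carbons (an alkene).
(A) contains a vinyl group (-CH=CH2), which satisfies every atom and bond constraint.
(B) has an ethynyl group (-C#CH) but the C-C bond is a triple bond, not a double bond.
(C) has an ethynyl group (-C#CH) but the C-C bond is a triple bond, not a double bond.
So the answer is (A).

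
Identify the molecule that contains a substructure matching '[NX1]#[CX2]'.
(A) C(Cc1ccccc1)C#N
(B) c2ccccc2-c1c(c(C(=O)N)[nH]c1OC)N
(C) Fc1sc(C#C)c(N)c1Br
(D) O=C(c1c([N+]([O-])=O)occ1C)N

A

[NX1]#[CX2] describes a nitrogen triple-bonded to a two-connected carbon (a nitrile).
(A) contains a nitrile (-C#N), which satisfies every atom and bond constraint.
(B) has a primary amide (-C(=O)NH2) but the nitrogen is NX3, not NX1.
(C) has a primary amino group (-NH2) but the nitrogen is NX3 (three connections), not NX1 triple-bonded.
(D) has a primary amide (-C(=O)NH2) but the nitrogen is NX3, not NX1.
So the answer is (A).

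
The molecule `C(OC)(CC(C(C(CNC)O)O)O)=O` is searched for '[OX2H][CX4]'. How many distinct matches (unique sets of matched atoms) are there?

3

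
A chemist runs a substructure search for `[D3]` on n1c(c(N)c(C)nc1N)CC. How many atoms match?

The query [D3] means: atom with exactly three heavy-atom neighbours.
Check the 11 heavy atoms by environment: 2× n (aromatic, D2) → no; 4× c (aromatic, D3) → match; 1× C (D2) → no; 2× C (D1) → no; 2× N (D1) → no.
That gives 4 matching atoms.

4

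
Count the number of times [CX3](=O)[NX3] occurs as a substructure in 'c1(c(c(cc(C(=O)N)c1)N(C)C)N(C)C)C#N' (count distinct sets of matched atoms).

[CX3](=O)[NX3] is the SMARTS for an amide: a carbonyl carbon bonded to a trivalent nitrogen.
Exactly one fragment in the molecule meets all constraints, giving 1 match.

1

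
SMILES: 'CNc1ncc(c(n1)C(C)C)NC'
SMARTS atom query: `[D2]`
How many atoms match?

5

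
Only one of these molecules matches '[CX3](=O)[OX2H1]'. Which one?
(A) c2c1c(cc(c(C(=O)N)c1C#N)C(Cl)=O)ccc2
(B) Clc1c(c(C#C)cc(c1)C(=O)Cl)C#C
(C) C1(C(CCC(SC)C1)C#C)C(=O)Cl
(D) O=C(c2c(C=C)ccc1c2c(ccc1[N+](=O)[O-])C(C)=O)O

D

[CX3](=O)[OX2H1] describes an sp2 carbon double-bonded to O and single-bonded to an -OH oxygen (a carboxylic acid).
(A) has an acyl chloride (-C(=O)Cl) but the carbonyl is bonded to Cl, not to an -OH oxygen.
(B) has an acyl chloride (-C(=O)Cl) but the carbonyl is bonded to Cl, not to an -OH oxygen.
(C) has an acyl chloride (-C(=O)Cl) but the carbonyl is bonded to Cl, not to an -OH oxygen.
(D) contains a carboxylic acid group (-C(=O)OH), which satisfies every atom and bond constraint.
So the answer is (D).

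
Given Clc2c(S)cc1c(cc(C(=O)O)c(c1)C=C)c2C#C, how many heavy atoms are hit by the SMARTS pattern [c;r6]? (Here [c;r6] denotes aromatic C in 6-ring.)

The query [c;r6] means: aromatic carbon that belongs to a six-membered ring.
Check the 19 heavy atoms by environment: 10× c (aromatic, in 6-ring) → match; 1× S (acyclic) → no; 5× C (acyclic) → no; 1× Cl (acyclic) → no; 2× O (acyclic) → no.
That gives 10 matching atoms.

10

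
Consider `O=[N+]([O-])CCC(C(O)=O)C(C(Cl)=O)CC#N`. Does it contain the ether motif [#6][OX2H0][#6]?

No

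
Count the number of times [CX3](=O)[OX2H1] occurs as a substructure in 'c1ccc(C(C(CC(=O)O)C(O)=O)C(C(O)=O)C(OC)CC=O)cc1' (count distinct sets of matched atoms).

3

[CX3](=O)[OX2H1] is the SMARTS for a carboxylic acid: an sp2 carbon double-bonded to O and single-bonded to an -OH oxygen.
The molecule carries 3 separate instances of a carboxylic acid group (-C(=O)OH) meeting every constraint; each maps to a distinct set of atoms, giving 3 matches.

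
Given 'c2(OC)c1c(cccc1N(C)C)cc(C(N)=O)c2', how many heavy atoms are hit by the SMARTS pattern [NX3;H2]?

1

The query [NX3;H2] means: aliphatic N with 3 total connections, two of them H — an -NH2 nitrogen (amine or amide).
Check the 18 heavy atoms by environment: 5× c (aromatic, H0, X3) → no; 5× c (aromatic, H1, X3) → no; 1× O (H0, X2) → no; 3× C (H3, X4) → no; 1× C (H0, X3) → no; 1× O (H0, X1) → no; 1× N (H2, X3) → match; 1× N (H0, X3) → no.
That gives 1 matching atom.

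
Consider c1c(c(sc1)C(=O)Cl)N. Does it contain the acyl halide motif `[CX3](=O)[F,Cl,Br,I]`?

Yes

The pattern [CX3](=O)[F,Cl,Br,I] describes a carbonyl carbon bonded to a halogen — an acyl halide.
The molecule carries an acyl chloride (-C(=O)Cl), whose atoms satisfy every constraint of the query, so the pattern matches.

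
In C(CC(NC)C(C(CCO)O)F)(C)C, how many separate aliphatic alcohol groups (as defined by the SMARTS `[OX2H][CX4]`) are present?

2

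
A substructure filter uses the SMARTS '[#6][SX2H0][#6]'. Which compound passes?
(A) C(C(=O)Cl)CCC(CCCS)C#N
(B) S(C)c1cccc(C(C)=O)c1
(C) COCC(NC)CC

B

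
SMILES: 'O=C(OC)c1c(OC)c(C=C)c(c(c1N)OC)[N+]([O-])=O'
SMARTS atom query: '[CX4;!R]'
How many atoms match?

The query [CX4;!R] means: aliphatic carbon with four total connections, not in a ring.
Check the 20 heavy atoms by environment: 6× c (aromatic, X3, in 6-ring) → no; 3× C (X3, acyclic) → no; 2× O (X1, acyclic) → no; 3× O (X2, acyclic) → no; 3× C (X4, acyclic) → match; 1× N (charge +1, X3, acyclic) → no; 1× O (charge -1, X1, acyclic) → no; 1× N (X3, acyclic) → no.
That gives 3 matching atoms.

3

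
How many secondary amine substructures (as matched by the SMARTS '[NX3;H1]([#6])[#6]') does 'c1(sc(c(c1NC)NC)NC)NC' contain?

4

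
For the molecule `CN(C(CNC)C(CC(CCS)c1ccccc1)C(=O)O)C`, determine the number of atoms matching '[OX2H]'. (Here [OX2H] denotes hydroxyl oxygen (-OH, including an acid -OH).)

1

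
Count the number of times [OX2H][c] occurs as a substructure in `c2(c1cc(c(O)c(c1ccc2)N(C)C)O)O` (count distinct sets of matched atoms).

3

[OX2H][c] is the SMARTS for a phenol: a hydroxyl oxygen attached to an aromatic carbon.
The molecule carries 3 separate instances of a hydroxyl group (-OH) meeting every constraint; each maps to a distinct set of atoms, giving 3 matches.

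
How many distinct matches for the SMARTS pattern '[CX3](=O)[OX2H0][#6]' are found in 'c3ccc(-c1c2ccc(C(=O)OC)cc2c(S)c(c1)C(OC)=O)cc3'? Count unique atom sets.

2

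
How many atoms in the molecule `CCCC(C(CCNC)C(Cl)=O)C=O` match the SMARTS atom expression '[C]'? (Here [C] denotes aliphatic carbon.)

10

The query [C] means: uppercase C matches aliphatic (non-aromatic) carbon only.
Check the 14 heavy atoms by environment: 10× C → match; 1× N → no; 2× O → no; 1× Cl → no.
That gives 10 matching atoms.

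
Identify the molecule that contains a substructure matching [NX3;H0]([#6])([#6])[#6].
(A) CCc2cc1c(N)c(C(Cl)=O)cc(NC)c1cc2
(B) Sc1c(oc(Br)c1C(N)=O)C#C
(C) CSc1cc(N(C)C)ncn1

[NX3;H0]([#6])([#6])[#6] describes a trivalent nitrogen with no H, bonded to three carbons (a tertiary amine).
(A) has a primary amino group (-NH2) but the nitrogen has H2, not H0 with three carbons.
(B) has a primary amide (-C(=O)NH2) but the amide nitrogen has H2 and only one carbon neighbour.
(C) contains a dimethylamino group (-N(CH3)2), which satisfies every atom and bond constraint.
So the answer is (C).

C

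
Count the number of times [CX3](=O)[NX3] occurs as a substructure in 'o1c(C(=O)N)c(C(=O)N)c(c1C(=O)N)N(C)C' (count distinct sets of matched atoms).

3

[CX3](=O)[NX3] is the SMARTS for an amide: a carbonyl carbon bonded to a trivalent nitrogen.
The molecule carries 3 separate instances of a primary amide (-C(=O)NH2) meeting every constraint; each maps to a distinct set of atoms, giving 3 matches.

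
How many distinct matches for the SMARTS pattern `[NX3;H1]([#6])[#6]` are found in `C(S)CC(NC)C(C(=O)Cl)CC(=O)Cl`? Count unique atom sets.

1

[NX3;H1]([#6])[#6] is the SMARTS for a secondary amine: a trivalent nitrogen with one H, bonded to two carbons.
Exactly one fragment in the molecule meets all constraints, giving 1 match.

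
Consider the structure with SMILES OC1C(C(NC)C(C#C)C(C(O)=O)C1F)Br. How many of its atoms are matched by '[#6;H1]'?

7

The query [#6;H1] means: any carbon bearing exactly one hydrogen.
Check the 16 heavy atoms by environment: 7× C (H1) → match; 2× C (H0) → no; 1× N (H1) → no; 1× C (H3) → no; 2× O (H1) → no; 1× O (H0) → no; 1× F (H0) → no; 1× Br (H0) → no.
That gives 7 matching atoms.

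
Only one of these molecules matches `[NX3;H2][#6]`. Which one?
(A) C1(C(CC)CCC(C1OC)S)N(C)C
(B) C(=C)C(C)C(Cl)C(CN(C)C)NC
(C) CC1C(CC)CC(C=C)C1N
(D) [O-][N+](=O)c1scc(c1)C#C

[NX3;H2][#6] describes a trivalent nitrogen with two H attached to carbon (a primary amine).
(A) has a dimethylamino group (-N(CH3)2) but the nitrogen has H0, not H2.
(B) has an N-methylamino group (-NHCH3) but the nitrogen bears two carbons and only one H (H1), not H2.
(C) contains a primary amino group (-NH2), which satisfies every atom and bond constraint.
(D) has a nitro group (-[N+](=O)[O-]) but the nitrogen is [N+] with no H, not NX3H2.
So the answer is (C).

C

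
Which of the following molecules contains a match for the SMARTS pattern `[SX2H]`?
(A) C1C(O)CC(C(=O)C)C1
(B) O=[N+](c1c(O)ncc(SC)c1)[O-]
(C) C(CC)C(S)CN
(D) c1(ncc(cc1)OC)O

[SX2H] describes an aliphatic sulfur with two connections, one being H (a thiol).
(A) has a hydroxyl group (-OH) but it is an -OH, not an -SH.
(B) has a methylthio ether (-SCH3) but the sulfur has H0 (bonded to two carbons), not H1.
(C) contains a thiol (-SH), which satisfies every atom and bond constraint.
(D) has a hydroxyl group (-OH) but it is an -OH, not an -SH.
So the answer is (C).

C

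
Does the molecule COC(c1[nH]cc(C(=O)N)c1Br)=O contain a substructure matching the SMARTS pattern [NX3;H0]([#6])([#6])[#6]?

The pattern [NX3;H0]([#6])([#6])[#6] describes a trivalent nitrogen with no H, bonded to three carbons — a tertiary amine.
The closest candidate here is a primary amide (-C(=O)NH2), but the amide nitrogen has H2 and only one carbon neighbour. No other fragment satisfies the full query, so there is no match.

No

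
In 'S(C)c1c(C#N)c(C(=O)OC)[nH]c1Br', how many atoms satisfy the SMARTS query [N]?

1

The query [N] means: uppercase N matches aliphatic (non-aromatic) nitrogen only.
Check the 14 heavy atoms by environment: 1× n (aromatic) → no; 4× c (aromatic) → no; 4× C → no; 1× N → match; 1× Br → no; 1× S → no; 2× O → no.
That gives 1 matching atom.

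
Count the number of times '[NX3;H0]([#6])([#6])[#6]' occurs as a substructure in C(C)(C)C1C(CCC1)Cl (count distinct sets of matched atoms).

[NX3;H0]([#6])([#6])[#6] is the SMARTS for a tertiary amine: a trivalent nitrogen with no H, bonded to three carbons.
No fragment in the molecule satisfies every constraint, giving 0 matches.

0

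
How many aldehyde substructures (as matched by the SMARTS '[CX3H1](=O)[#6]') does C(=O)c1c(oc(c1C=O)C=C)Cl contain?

2

[CX3H1](=O)[#6] is the SMARTS for an aldehyde: an sp2 carbon with one H, double-bonded to O and single-bonded to carbon.
The molecule carries 2 separate instances of an aldehyde (-CHO) meeting every constraint; each maps to a distinct set of atoms, giving 2 matches.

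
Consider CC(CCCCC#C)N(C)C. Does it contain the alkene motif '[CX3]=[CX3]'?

No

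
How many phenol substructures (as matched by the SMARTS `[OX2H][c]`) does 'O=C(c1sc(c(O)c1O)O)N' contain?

[OX2H][c] is the SMARTS for a phenol: a hydroxyl oxygen attached to an aromatic carbon.
The molecule carries 3 separate instances of a hydroxyl group (-OH) meeting every constraint; each maps to a distinct set of atoms, giving 3 matches.

3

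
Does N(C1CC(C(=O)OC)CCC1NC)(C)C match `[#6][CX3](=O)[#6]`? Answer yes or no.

No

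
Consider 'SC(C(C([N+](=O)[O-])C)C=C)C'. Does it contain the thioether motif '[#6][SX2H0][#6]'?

The pattern [#6][SX2H0][#6] describes an aliphatic sulfur bridging two carbons with no H on the sulfur — a thioether.
The closest candidate here is a thiol (-SH), but the sulfur has H1, not H0 bridging two carbons. No other fragment satisfies the full query, so there is no match.

No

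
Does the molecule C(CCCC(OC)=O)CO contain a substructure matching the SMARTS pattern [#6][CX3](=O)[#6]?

The pattern [#6][CX3](=O)[#6] describes a carbonyl carbon (no H) flanked by two carbons — a ketone.
The closest candidate here is a methyl-ester group (-C(=O)OCH3), but one neighbour of the carbonyl carbon is O, not C. No other fragment satisfies the full query, so there is no match.

No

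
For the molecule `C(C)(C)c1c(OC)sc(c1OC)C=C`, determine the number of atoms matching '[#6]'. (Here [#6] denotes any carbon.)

11

The query [#6] means: #6 matches any atom with atomic number 6 (carbon, aromatic or aliphatic).
Check the 14 heavy atoms by environment: 1× s (aromatic) → no; 4× c (aromatic) → match; 7× C → match; 2× O → no.
Summing the matching environments: 4 + 7 = 11 matching atoms.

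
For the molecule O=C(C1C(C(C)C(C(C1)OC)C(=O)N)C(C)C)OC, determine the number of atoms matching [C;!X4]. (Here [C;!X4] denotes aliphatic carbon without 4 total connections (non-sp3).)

The query [C;!X4] means: aliphatic carbon that does not have four total connections.
Check the 19 heavy atoms by environment: 12× C (X4) → no; 2× C (X3) → match; 2× O (X1) → no; 1× N (X3) → no; 2× O (X2) → no.
That gives 2 matching atoms.

2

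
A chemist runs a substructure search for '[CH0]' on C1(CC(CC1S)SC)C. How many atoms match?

0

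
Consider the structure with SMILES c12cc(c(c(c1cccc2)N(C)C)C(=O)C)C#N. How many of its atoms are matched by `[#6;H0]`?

The query [#6;H0] means: any carbon with no attached hydrogen.
Check the 18 heavy atoms by environment: 5× c (aromatic, H0) → match; 5× c (aromatic, H1) → no; 2× C (H0) → match; 2× N (H0) → no; 1× O (H0) → no; 3× C (H3) → no.
Summing the matching environments: 5 + 2 = 7 matching atoms.

7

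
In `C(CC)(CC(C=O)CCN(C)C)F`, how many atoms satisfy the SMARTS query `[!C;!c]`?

The query [!C;!c] means: neither aliphatic nor aromatic carbon — same as [!#6].
Check the 13 heavy atoms by environment: 10× C → no; 1× F → match; 1× O → match; 1× N → match.
Summing the matching environments: 1 + 1 + 1 = 3 matching atoms.

3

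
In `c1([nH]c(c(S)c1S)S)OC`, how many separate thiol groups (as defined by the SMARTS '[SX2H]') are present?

3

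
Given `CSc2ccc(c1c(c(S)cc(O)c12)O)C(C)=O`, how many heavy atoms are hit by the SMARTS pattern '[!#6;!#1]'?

The query [!#6;!#1] means: not carbon and not hydrogen — any heteroatom.
Check the 18 heavy atoms by environment: 10× c (aromatic) → no; 3× C → no; 3× O → match; 2× S → match.
Summing the matching environments: 3 + 2 = 5 matching atoms.

5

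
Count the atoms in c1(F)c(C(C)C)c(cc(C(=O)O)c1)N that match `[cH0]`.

4

Check the 14 heavy atoms by environment: 2× c (aromatic, H1) → no; 4× c (aromatic, H0) → match; 1× F (H0) → no; 1× C (H1) → no; 2× C (H3) → no; 1× N (H2) → no; 1× C (H0) → no; 1× O (H0) → no; 1× O (H1) → no.
That gives 4 matching atoms.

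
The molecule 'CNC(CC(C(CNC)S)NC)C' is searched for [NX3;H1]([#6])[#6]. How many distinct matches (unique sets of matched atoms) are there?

3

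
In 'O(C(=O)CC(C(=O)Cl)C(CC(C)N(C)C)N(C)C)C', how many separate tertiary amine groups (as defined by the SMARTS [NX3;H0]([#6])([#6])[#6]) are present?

2

[NX3;H0]([#6])([#6])[#6] is the SMARTS for a tertiary amine: a trivalent nitrogen with no H, bonded to three carbons.
The molecule carries 2 separate instances of a dimethylamino group (-N(CH3)2) meeting every constraint; each maps to a distinct set of atoms, giving 2 matches.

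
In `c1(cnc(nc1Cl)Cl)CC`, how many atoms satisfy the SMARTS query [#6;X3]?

The query [#6;X3] means: any carbon (aromatic or not) with three total connections.
Check the 10 heavy atoms by environment: 2× n (aromatic, X2) → no; 4× c (aromatic, X3) → match; 2× Cl (X1) → no; 2× C (X4) → no.
That gives 4 matching atoms.

4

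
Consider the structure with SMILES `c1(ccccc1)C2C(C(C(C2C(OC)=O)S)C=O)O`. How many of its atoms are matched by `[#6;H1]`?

11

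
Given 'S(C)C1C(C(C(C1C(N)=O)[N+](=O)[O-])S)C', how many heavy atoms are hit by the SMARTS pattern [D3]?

7

The query [D3] means: atom with exactly three heavy-atom neighbours.
Check the 15 heavy atoms by environment: 6× C (D3) → match; 2× C (D1) → no; 2× O (D1) → no; 1× N (D1) → no; 1× S (D1) → no; 1× S (D2) → no; 1× N (charge +1, D3) → match; 1× O (charge -1, D1) → no.
Summing the matching environments: 6 + 1 = 7 matching atoms.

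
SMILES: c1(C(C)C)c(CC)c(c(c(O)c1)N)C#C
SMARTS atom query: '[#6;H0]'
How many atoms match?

6

The query [#6;H0] means: any carbon with no attached hydrogen.
Check the 15 heavy atoms by environment: 5× c (aromatic, H0) → match; 1× c (aromatic, H1) → no; 2× C (H1) → no; 3× C (H3) → no; 1× C (H2) → no; 1× C (H0) → match; 1× N (H2) → no; 1× O (H1) → no.
Summing the matching environments: 5 + 1 = 6 matching atoms.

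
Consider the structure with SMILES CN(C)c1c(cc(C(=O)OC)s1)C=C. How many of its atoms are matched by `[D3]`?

5

Check the 14 heavy atoms by environment: 1× s (aromatic, D2) → no; 3× c (aromatic, D3) → match; 1× c (aromatic, D2) → no; 1× C (D2) → no; 4× C (D1) → no; 1× N (D3) → match; 1× C (D3) → match; 1× O (D1) → no; 1× O (D2) → no.
Summing the matching environments: 3 + 1 + 1 = 5 matching atoms.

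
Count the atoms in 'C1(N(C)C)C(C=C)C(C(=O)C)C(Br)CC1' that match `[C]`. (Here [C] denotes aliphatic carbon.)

The query [C] means: uppercase C matches aliphatic (non-aromatic) carbon only.
Check the 15 heavy atoms by environment: 12× C → match; 1× N → no; 1× Br → no; 1× O → no.
That gives 12 matching atoms.

12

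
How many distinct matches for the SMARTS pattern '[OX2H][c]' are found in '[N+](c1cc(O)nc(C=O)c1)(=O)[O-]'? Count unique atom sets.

1

[OX2H][c] is the SMARTS for a phenol: a hydroxyl oxygen attached to an aromatic carbon.
Exactly one fragment in the molecule meets all constraints, giving 1 match.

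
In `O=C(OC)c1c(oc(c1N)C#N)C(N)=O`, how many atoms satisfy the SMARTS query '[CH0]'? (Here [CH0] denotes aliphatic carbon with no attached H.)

3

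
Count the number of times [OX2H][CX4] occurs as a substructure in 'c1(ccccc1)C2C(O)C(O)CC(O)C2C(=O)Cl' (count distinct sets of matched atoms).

3

[OX2H][CX4] is the SMARTS for an aliphatic alcohol: a hydroxyl oxygen bound to an sp3 (X4) carbon.
The molecule carries 3 separate instances of a hydroxyl group (-OH) meeting every constraint; each maps to a distinct set of atoms, giving 3 matches.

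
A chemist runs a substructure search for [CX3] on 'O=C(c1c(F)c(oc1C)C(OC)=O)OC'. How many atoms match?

Check the 15 heavy atoms by environment: 1× o (aromatic, X2) → no; 4× c (aromatic, X3) → no; 2× C (X3) → match; 2× O (X1) → no; 2× O (X2) → no; 3× C (X4) → no; 1× F (X1) → no.
That gives 2 matching atoms.

2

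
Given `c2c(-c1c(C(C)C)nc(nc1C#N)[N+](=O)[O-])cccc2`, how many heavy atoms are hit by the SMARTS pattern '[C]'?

Check the 20 heavy atoms by environment: 2× n (aromatic) → no; 10× c (aromatic) → no; 4× C → match; 1× N (charge +1) → no; 1× O (charge -1) → no; 1× O → no; 1× N → no.
That gives 4 matching atoms.

4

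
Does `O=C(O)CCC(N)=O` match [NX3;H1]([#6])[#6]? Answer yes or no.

No

The pattern [NX3;H1]([#6])[#6] describes a trivalent nitrogen with one H, bonded to two carbons — a secondary amine.
The closest candidate here is a primary amide (-C(=O)NH2), but the -C(=O)NH2 nitrogen has H2, not H1. No other fragment satisfies the full query, so there is no match.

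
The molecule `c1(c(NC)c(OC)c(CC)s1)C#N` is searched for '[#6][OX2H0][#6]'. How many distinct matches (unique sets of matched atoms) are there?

1

[#6][OX2H0][#6] is the SMARTS for an ether: an aliphatic oxygen bridging two carbons with no H on the oxygen.
Exactly one fragment in the molecule meets all constraints, giving 1 match.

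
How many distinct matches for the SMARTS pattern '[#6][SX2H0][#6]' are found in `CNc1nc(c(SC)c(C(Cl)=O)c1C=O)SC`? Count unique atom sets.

[#6][SX2H0][#6] is the SMARTS for a thioether: an aliphatic sulfur bridging two carbons with no H on the sulfur.
The molecule carries 2 separate instances of a methylthio ether (-SCH3) meeting every constraint; each maps to a distinct set of atoms, giving 2 matches.

2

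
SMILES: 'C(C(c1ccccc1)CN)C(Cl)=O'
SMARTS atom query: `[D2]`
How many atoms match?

7

The query [D2] means: atom with exactly two heavy-atom neighbours.
Check the 13 heavy atoms by environment: 2× C (D2) → match; 2× C (D3) → no; 1× c (aromatic, D3) → no; 5× c (aromatic, D2) → match; 1× N (D1) → no; 1× O (D1) → no; 1× Cl (D1) → no.
Summing the matching environments: 2 + 5 = 7 matching atoms.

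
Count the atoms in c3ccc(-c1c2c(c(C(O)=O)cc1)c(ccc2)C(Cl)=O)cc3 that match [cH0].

6

The query [cH0] means: aromatic carbon with no attached hydrogen (substituted or ring-fusion).
Check the 22 heavy atoms by environment: 6× c (aromatic, H0) → match; 10× c (aromatic, H1) → no; 2× C (H0) → no; 2× O (H0) → no; 1× O (H1) → no; 1× Cl (H0) → no.
That gives 6 matching atoms.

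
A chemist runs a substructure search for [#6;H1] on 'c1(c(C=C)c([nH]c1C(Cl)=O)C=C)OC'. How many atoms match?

2

Check the 14 heavy atoms by environment: 1× n (aromatic, H1) → no; 4× c (aromatic, H0) → no; 2× C (H1) → match; 2× C (H2) → no; 2× O (H0) → no; 1× C (H3) → no; 1× C (H0) → no; 1× Cl (H0) → no.
That gives 2 matching atoms.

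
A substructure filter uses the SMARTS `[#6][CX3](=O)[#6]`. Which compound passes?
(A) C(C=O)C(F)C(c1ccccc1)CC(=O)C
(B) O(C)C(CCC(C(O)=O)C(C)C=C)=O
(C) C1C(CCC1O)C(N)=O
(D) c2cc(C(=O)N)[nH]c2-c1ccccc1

A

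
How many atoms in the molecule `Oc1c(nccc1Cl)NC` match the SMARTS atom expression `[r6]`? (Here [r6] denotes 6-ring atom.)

The query [r6] means: r6 matches atoms in a six-membered ring.
Check the 10 heavy atoms by environment: 1× n (aromatic, in 6-ring) → match; 5× c (aromatic, in 6-ring) → match; 1× Cl (acyclic) → no; 1× N (acyclic) → no; 1× C (acyclic) → no; 1× O (acyclic) → no.
Summing the matching environments: 1 + 5 = 6 matching atoms.

6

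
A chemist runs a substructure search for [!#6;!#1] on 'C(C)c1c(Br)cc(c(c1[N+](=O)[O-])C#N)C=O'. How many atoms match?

6

Check the 16 heavy atoms by environment: 6× c (aromatic) → no; 4× C → no; 2× O → match; 1× Br → match; 1× N → match; 1× N (charge +1) → match; 1× O (charge -1) → match.
Summing the matching environments: 2 + 1 + 1 + 1 + 1 = 6 matching atoms.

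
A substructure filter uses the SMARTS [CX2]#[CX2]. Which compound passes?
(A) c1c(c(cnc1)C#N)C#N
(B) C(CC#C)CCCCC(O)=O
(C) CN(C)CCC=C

[CX2]#[CX2] describes a carbon-carbon triple bond (an alkyne).
(A) has a nitrile (-C#N) but the triple bond is C#N, not C#C.
(B) contains an ethynyl group (-C#CH), which satisfies every atom and bond constraint.
(C) has a vinyl group (-CH=CH2) but the C=C is a double bond; both carbons are CX3, not CX2.
So the answer is (B).

B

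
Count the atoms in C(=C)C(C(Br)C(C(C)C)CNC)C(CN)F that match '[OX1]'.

0

The query [OX1] means: aliphatic oxygen with one total connection — typically a carbonyl =O or an oxide.
Check the 16 heavy atoms by environment: 10× C (X4) → no; 2× N (X3) → no; 1× F (X1) → no; 1× Br (X1) → no; 2× C (X3) → no.
No environment satisfies the query, so 0 matching atoms.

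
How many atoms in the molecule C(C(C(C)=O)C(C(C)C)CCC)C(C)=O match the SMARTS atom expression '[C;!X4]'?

The query [C;!X4] means: aliphatic carbon that does not have four total connections.
Check the 15 heavy atoms by environment: 11× C (X4) → no; 2× C (X3) → match; 2× O (X1) → no.
That gives 2 matching atoms.

2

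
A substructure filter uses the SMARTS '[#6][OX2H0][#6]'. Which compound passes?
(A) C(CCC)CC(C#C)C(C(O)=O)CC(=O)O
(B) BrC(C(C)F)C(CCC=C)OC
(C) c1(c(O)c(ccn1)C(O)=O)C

B

[#6][OX2H0][#6] describes an aliphatic oxygen bridging two carbons with no H on the oxygen (an ether).
(A) has a carboxylic acid group (-C(=O)OH) but the -OH oxygen has H1; the =O is OX1, not OX2.
(B) contains a methoxy ether (-OCH3), which satisfies every atom and bond constraint.
(C) has a hydroxyl group (-OH) but the oxygen has H1, not H0 bridging two carbons.
So the answer is (B).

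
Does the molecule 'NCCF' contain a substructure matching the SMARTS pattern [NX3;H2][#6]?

Yes

The pattern [NX3;H2][#6] describes a trivalent nitrogen with two H attached to carbon — a primary amine.
The molecule carries a primary amino group (-NH2), whose atoms satisfy every constraint of the query, so the pattern matches.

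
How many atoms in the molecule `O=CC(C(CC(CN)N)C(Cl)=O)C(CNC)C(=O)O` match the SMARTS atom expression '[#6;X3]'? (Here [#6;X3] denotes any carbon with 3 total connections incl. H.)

3

Check the 19 heavy atoms by environment: 8× C (X4) → no; 3× C (X3) → match; 3× O (X1) → no; 1× O (X2) → no; 3× N (X3) → no; 1× Cl (X1) → no.
That gives 3 matching atoms.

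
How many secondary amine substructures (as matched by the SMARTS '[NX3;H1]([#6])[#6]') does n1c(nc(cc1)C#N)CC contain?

0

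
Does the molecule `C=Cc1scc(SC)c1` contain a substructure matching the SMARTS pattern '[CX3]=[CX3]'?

Yes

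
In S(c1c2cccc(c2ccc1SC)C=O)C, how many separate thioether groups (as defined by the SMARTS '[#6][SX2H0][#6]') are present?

2

[#6][SX2H0][#6] is the SMARTS for a thioether: an aliphatic sulfur bridging two carbons with no H on the sulfur.
The molecule carries 2 separate instances of a methylthio ether (-SCH3) meeting every constraint; each maps to a distinct set of atoms, giving 2 matches.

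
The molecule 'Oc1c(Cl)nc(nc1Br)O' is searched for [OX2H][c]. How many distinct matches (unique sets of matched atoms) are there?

2

[OX2H][c] is the SMARTS for a phenol: a hydroxyl oxygen attached to an aromatic carbon.
The molecule carries 2 separate instances of a hydroxyl group (-OH) meeting every constraint; each maps to a distinct set of atoms, giving 2 matches.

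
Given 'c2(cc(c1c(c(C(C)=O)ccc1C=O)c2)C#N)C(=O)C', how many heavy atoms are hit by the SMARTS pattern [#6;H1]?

5

Check the 20 heavy atoms by environment: 6× c (aromatic, H0) → no; 4× c (aromatic, H1) → match; 3× C (H0) → no; 3× O (H0) → no; 2× C (H3) → no; 1× N (H0) → no; 1× C (H1) → match.
Summing the matching environments: 4 + 1 = 5 matching atoms.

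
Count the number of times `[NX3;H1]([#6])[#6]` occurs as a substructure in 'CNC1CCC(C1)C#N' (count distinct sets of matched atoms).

1

[NX3;H1]([#6])[#6] is the SMARTS for a secondary amine: a trivalent nitrogen with one H, bonded to two carbons.
Exactly one fragment in the molecule meets all constraints, giving 1 match.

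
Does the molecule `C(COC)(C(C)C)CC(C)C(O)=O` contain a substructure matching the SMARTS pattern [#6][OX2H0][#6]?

Yes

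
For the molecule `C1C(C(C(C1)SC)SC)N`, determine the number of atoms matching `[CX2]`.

The query [CX2] means: C with X2: aliphatic carbon with exactly 2 total connections.
Check the 10 heavy atoms by environment: 7× C (X4) → no; 2× S (X2) → no; 1× N (X3) → no.
No environment satisfies the query, so 0 matching atoms.

0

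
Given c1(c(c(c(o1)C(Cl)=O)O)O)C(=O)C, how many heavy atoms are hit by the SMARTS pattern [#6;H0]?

6

The query [#6;H0] means: any carbon with no attached hydrogen.
Check the 13 heavy atoms by environment: 1× o (aromatic, H0) → no; 4× c (aromatic, H0) → match; 2× C (H0) → match; 2× O (H0) → no; 1× C (H3) → no; 1× Cl (H0) → no; 2× O (H1) → no.
Summing the matching environments: 4 + 2 = 6 matching atoms.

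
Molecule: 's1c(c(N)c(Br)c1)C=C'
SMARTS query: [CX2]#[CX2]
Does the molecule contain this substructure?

No

The pattern [CX2]#[CX2] describes a carbon-carbon triple bond — an alkyne.
The closest candidate here is a vinyl group (-CH=CH2), but the C=C is a double bond; both carbons are CX3, not CX2. No other fragment satisfies the full query, so there is no match.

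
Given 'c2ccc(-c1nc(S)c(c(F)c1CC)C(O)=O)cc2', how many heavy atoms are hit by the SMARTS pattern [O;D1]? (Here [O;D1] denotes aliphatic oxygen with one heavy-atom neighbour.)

The query [O;D1] means: aliphatic oxygen bonded to exactly one heavy atom.
Check the 19 heavy atoms by environment: 1× n (aromatic, D2) → no; 6× c (aromatic, D3) → no; 1× F (D1) → no; 1× C (D2) → no; 1× C (D1) → no; 1× C (D3) → no; 2× O (D1) → match; 5× c (aromatic, D2) → no; 1× S (D1) → no.
That gives 2 matching atoms.

2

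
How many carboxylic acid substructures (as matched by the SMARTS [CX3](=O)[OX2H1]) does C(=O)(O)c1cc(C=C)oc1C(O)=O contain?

2

[CX3](=O)[OX2H1] is the SMARTS for a carboxylic acid: an sp2 carbon double-bonded to O and single-bonded to an -OH oxygen.
The molecule carries 2 separate instances of a carboxylic acid group (-C(=O)OH) meeting every constraint; each maps to a distinct set of atoms, giving 2 matches.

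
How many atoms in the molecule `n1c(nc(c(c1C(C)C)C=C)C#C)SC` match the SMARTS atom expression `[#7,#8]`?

Check the 15 heavy atoms by environment: 2× n (aromatic) → match; 4× c (aromatic) → no; 8× C → no; 1× S → no.
That gives 2 matching atoms.

2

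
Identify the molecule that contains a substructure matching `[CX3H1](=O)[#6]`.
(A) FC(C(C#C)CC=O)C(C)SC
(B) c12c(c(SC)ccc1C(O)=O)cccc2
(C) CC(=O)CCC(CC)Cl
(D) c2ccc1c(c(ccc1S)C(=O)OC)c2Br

[CX3H1](=O)[#6] describes an sp2 carbon with one H, double-bonded to O and single-bonded to carbon (an aldehyde).
(A) contains an aldehyde (-CHO), which satisfies every atom and bond constraint.
(B) has a carboxylic acid group (-C(=O)OH) but the carbonyl carbon has H0 and is bonded to O, not H1.
(C) has an acetyl/ketone group (-C(=O)CH3) but the carbonyl carbon has H0 (two carbon neighbours), not H1.
(D) has a methyl-ester group (-C(=O)OCH3) but the carbonyl carbon has H0, not H1.
So the answer is (A).

A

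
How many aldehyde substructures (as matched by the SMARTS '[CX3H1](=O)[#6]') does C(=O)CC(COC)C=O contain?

[CX3H1](=O)[#6] is the SMARTS for an aldehyde: an sp2 carbon with one H, double-bonded to O and single-bonded to carbon.
The molecule carries 2 separate instances of an aldehyde (-CHO) meeting every constraint; each maps to a distinct set of atoms, giving 2 matches.

2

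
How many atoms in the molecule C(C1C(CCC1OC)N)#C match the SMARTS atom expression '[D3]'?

The query [D3] means: atom with exactly three heavy-atom neighbours.
Check the 10 heavy atoms by environment: 3× C (D3) → match; 3× C (D2) → no; 1× N (D1) → no; 1× O (D2) → no; 2× C (D1) → no.
That gives 3 matching atoms.

3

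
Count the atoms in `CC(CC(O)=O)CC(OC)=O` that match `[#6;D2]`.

The query [#6;D2] means: any carbon bonded to exactly two heavy atoms.
Check the 11 heavy atoms by environment: 2× C (D2) → match; 3× C (D3) → no; 3× O (D1) → no; 2× C (D1) → no; 1× O (D2) → no.
That gives 2 matching atoms.

2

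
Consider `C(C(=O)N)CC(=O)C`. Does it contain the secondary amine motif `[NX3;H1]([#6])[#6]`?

No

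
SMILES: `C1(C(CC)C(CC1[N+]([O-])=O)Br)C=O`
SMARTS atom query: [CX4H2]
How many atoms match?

2

The query [CX4H2] means: sp3 carbon (X4) with exactly two hydrogens.
Check the 13 heavy atoms by environment: 4× C (H1, X4) → no; 2× C (H2, X4) → match; 1× C (H1, X3) → no; 2× O (H0, X1) → no; 1× Br (H0, X1) → no; 1× N (charge +1, H0, X3) → no; 1× O (charge -1, H0, X1) → no; 1× C (H3, X4) → no.
That gives 2 matching atoms.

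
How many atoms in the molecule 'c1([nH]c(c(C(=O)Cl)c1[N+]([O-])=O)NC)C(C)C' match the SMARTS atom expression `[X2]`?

0

The query [X2] means: any atom with exactly two total connections (bonds + H).
Check the 16 heavy atoms by environment: 1× n (aromatic, X3) → no; 4× c (aromatic, X3) → no; 1× N (charge +1, X3) → no; 1× O (charge -1, X1) → no; 2× O (X1) → no; 1× N (X3) → no; 4× C (X4) → no; 1× C (X3) → no; 1× Cl (X1) → no.
No environment satisfies the query, so 0 matching atoms.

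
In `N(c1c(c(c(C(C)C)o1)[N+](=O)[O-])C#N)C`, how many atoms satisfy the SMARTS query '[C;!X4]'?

1

The query [C;!X4] means: aliphatic carbon that does not have four total connections.
Check the 15 heavy atoms by environment: 1× o (aromatic, X2) → no; 4× c (aromatic, X3) → no; 4× C (X4) → no; 1× C (X2) → match; 1× N (X1) → no; 1× N (charge +1, X3) → no; 1× O (charge -1, X1) → no; 1× O (X1) → no; 1× N (X3) → no.
That gives 1 matching atom.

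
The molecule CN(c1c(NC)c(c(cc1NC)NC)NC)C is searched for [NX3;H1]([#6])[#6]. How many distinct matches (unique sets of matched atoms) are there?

[NX3;H1]([#6])[#6] is the SMARTS for a secondary amine: a trivalent nitrogen with one H, bonded to two carbons.
The molecule carries 4 separate instances of an N-methylamino group (-NHCH3) meeting every constraint; each maps to a distinct set of atoms, giving 4 matches.

4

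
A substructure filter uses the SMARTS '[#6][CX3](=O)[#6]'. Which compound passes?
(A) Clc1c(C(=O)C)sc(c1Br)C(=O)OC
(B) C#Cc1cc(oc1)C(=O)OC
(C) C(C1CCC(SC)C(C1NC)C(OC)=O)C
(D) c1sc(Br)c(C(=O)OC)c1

[#6][CX3](=O)[#6] describes a carbonyl carbon (no H) flanked by two carbons (a ketone).
(A) contains an acetyl/ketone group (-C(=O)CH3), which satisfies every atom and bond constraint.
(B) has a methyl-ester group (-C(=O)OCH3) but one neighbour of the carbonyl carbon is O, not C.
(C) has a methyl-ester group (-C(=O)OCH3) but one neighbour of the carbonyl carbon is O, not C.
(D) has a methyl-ester group (-C(=O)OCH3) but one neighbour of the carbonyl carbon is O, not C.
So the answer is (A).

A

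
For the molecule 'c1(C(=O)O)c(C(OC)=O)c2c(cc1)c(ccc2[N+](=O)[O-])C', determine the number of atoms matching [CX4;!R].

The query [CX4;!R] means: aliphatic carbon with four total connections, not in a ring.
Check the 21 heavy atoms by environment: 10× c (aromatic, X3, in 6-ring) → no; 1× N (charge +1, X3, acyclic) → no; 1× O (charge -1, X1, acyclic) → no; 3× O (X1, acyclic) → no; 2× C (X3, acyclic) → no; 2× O (X2, acyclic) → no; 2× C (X4, acyclic) → match.
That gives 2 matching atoms.

2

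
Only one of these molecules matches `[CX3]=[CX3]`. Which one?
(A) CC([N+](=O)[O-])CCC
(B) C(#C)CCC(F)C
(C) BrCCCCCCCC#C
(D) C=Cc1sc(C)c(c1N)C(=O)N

[CX3]=[CX3] describes a non-aromatic C=C double bond between two sp2 carbons (an alkene).
(A) has an ethyl group (-CH2CH3) but its C-C bond is a single bond between CX4 carbons, not CX3=CX3.
(B) has an ethynyl group (-C#CH) but the C-C bond is a triple bond, not a double bond.
(C) has an ethynyl group (-C#CH) but the C-C bond is a triple bond, not a double bond.
(D) contains a vinyl group (-CH=CH2), which satisfies every atom and bond constraint.
So the answer is (D).

D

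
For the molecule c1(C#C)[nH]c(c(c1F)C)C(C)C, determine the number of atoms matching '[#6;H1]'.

2

Check the 12 heavy atoms by environment: 1× n (aromatic, H1) → no; 4× c (aromatic, H0) → no; 1× C (H0) → no; 2× C (H1) → match; 3× C (H3) → no; 1× F (H0) → no.
That gives 2 matching atoms.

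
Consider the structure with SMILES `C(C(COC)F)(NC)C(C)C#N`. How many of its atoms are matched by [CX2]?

1

Check the 12 heavy atoms by environment: 7× C (X4) → no; 1× O (X2) → no; 1× C (X2) → match; 1× N (X1) → no; 1× N (X3) → no; 1× F (X1) → no.
That gives 1 matching atom.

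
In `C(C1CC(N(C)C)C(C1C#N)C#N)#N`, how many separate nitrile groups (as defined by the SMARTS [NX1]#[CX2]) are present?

[NX1]#[CX2] is the SMARTS for a nitrile: a nitrogen triple-bonded to a two-connected carbon.
The molecule carries 3 separate instances of a nitrile (-C#N) meeting every constraint; each maps to a distinct set of atoms, giving 3 matches.

3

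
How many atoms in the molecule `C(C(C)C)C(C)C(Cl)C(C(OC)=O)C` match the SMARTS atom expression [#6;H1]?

Check the 14 heavy atoms by environment: 1× C (H2) → no; 4× C (H1) → match; 5× C (H3) → no; 1× Cl (H0) → no; 1× C (H0) → no; 2× O (H0) → no.
That gives 4 matching atoms.

4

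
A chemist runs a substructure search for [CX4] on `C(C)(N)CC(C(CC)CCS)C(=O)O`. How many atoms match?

9

The query [CX4] means: C with X4: aliphatic carbon with exactly 4 total connections (bonds + H).
Check the 14 heavy atoms by environment: 9× C (X4) → match; 1× N (X3) → no; 1× C (X3) → no; 1× O (X1) → no; 1× O (X2) → no; 1× S (X2) → no.
That gives 9 matching atoms.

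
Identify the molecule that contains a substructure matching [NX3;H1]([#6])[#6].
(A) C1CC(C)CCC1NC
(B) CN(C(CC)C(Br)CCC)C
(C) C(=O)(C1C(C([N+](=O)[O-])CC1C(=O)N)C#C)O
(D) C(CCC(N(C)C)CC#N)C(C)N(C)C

A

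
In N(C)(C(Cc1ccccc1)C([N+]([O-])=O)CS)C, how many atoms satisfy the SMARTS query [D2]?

7

Check the 17 heavy atoms by environment: 2× C (D2) → match; 2× C (D3) → no; 1× c (aromatic, D3) → no; 5× c (aromatic, D2) → match; 1× N (charge +1, D3) → no; 1× O (charge -1, D1) → no; 1× O (D1) → no; 1× N (D3) → no; 2× C (D1) → no; 1× S (D1) → no.
Summing the matching environments: 2 + 5 = 7 matching atoms.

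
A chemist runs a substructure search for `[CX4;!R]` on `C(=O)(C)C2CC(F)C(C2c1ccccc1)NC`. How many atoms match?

2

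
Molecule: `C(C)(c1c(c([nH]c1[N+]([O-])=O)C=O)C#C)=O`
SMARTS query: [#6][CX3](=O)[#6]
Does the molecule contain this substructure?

The pattern [#6][CX3](=O)[#6] describes a carbonyl carbon (no H) flanked by two carbons — a ketone.
The molecule carries an acetyl/ketone group (-C(=O)CH3), whose atoms satisfy every constraint of the query, so the pattern matches.

Yes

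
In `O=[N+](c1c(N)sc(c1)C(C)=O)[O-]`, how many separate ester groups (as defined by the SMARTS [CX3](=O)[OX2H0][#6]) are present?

0

[CX3](=O)[OX2H0][#6] is the SMARTS for an ester: a carbonyl carbon bonded to an oxygen that is itself bonded to carbon (no H on that O).
No fragment in the molecule satisfies every constraint, giving 0 matches.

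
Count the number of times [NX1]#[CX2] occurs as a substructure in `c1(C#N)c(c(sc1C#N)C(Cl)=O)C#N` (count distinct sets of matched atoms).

[NX1]#[CX2] is the SMARTS for a nitrile: a nitrogen triple-bonded to a two-connected carbon.
The molecule carries 3 separate instances of a nitrile (-C#N) meeting every constraint; each maps to a distinct set of atoms, giving 3 matches.

3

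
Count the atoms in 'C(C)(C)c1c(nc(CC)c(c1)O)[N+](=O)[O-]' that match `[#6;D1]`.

3

The query [#6;D1] means: carbon bonded to exactly one heavy atom.
Check the 15 heavy atoms by environment: 1× n (aromatic, D2) → no; 4× c (aromatic, D3) → no; 1× c (aromatic, D2) → no; 2× O (D1) → no; 1× C (D2) → no; 3× C (D1) → match; 1× C (D3) → no; 1× N (charge +1, D3) → no; 1× O (charge -1, D1) → no.
That gives 3 matching atoms.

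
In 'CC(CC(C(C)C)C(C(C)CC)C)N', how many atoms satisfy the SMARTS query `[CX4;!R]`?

13

Check the 14 heavy atoms by environment: 13× C (X4, acyclic) → match; 1× N (X3, acyclic) → no.
That gives 13 matching atoms.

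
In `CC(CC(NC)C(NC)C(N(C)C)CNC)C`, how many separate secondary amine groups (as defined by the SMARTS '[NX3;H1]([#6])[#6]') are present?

[NX3;H1]([#6])[#6] is the SMARTS for a secondary amine: a trivalent nitrogen with one H, bonded to two carbons.
The molecule carries 3 separate instances of an N-methylamino group (-NHCH3) meeting every constraint; each maps to a distinct set of atoms, giving 3 matches.

3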